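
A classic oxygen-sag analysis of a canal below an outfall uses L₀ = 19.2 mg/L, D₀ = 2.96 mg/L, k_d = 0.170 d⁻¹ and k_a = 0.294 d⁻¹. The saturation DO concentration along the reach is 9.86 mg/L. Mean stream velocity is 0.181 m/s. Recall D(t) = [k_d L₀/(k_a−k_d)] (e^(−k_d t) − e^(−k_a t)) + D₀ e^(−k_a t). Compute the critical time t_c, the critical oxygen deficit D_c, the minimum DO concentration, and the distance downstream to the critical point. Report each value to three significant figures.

t_c ≈ 3.46 d; D_c ≈ 6.17 mg/L; min DO ≈ 3.69 mg/L; x_c ≈ 54.0 km

With k_a/k_d = 1.729 and 1 − D₀(k_a−k_d)/(k_d L₀) = 0.8875,
t_c = ln(1.729 × 0.8875) / (0.294 − 0.170) = ln(1.535) / 0.1240 = 0.4285/0.1240 = 3.456 d.
L(t_c) = L₀ e^(−k_d t_c) = 19.2 × 0.5557 = 10.67 mg/L, and at the critical point k_a D_c = k_d L, so D_c = (0.170/0.294) × 10.67 = 6.170 mg/L.
Minimum DO = C_s − D_c = 9.86 − 6.170 = 3.690 mg/L.
x_c = v t_c = 0.181 m/s × 3.456 d × 86400 s/d = 54040 m ≈ 54.0 km.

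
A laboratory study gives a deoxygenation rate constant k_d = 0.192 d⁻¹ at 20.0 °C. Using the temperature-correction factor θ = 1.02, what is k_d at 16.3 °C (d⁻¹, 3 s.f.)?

k_d ≈ 0.178 d⁻¹

k_d(T₂) = k_d(T₁) · θ^(T₂−T₁) = 0.192 × 1.02^(16.3−20.0)
= 0.192 × 1.02^-3.70 = 0.192 × 0.9294 = 0.1784 d⁻¹.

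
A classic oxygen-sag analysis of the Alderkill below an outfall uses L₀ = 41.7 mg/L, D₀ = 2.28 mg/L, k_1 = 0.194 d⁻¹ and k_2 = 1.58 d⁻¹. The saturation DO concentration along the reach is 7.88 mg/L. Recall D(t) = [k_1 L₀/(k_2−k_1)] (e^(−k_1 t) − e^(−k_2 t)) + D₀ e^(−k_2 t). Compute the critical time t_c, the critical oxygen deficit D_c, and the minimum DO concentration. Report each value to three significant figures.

t_c ≈ 1.16 d; D_c ≈ 4.09 mg/L; min DO ≈ 3.79 mg/L

t_c = [1/(k_2−k_1)] ln[(k_2/k_1)(1 − D₀(k_2−k_1)/(k_1 L₀))]
= [1/(1.58−0.194)] ln[(1.58/0.194)(1 − 2.28×1.386/(0.194×41.7))]
= (1/1.386) ln[8.144 × 0.6094] = 0.7215 × ln(4.963) = 0.7215 × 1.602 = 1.156 d.
D_c = (k_1/k_2) L₀ e^(−k_1 t_c) = (0.194/1.58) × 41.7 × e^(−0.194×1.156) = 0.1228 × 41.7 × 0.7991 = 4.092 mg/L.
Minimum DO = C_s − D_c = 7.88 − 4.092 = 3.788 mg/L.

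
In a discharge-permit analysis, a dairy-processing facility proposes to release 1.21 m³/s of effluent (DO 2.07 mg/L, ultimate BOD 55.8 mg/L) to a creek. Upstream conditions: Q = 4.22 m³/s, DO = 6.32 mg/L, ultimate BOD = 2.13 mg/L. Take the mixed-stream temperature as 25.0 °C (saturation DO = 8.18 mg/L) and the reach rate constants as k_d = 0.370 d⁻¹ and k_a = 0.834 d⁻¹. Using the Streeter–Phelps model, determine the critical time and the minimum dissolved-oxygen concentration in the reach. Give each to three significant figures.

Mixed DO = (4.22×6.32 + 1.21×2.07)/(4.22+1.21) = 29.18/5.430 = 5.373 mg/L.
Mixed L₀ = (4.22×2.13 + 1.21×55.8)/(5.430) = 76.51/5.430 = 14.09 mg/L.
Initial deficit D₀ = C_s − DO₀ = 8.18 − 5.373 = 2.807 mg/L.
t_c = (1/0.4640) ln[(0.834/0.370)(1 − 2.807×0.4640/(0.370×14.09))] = 2.155 × ln(1.691) = 1.132 d.
D_c = (0.370/0.834) × 14.09 × e^(−0.370×1.132) = 0.4436 × 14.09 × 0.6578 = 4.112 mg/L.
Minimum DO = 8.18 − 4.112 = 4.068 mg/L.

t_c ≈ 1.13 d; minimum DO ≈ 4.07 mg/L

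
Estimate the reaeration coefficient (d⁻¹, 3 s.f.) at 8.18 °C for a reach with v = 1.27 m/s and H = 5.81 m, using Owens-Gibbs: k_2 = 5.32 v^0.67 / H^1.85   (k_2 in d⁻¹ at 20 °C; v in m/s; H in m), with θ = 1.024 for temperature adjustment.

k_2 ≈ 0.182 d⁻¹

k_2(20) = 5.32 × 1.27^0.67 / 5.81^1.85 = 5.32 × 1.174 / 25.93 = 0.2408 d⁻¹.
k_2(8.18) = 0.2408 × 1.024^(8.18−20) = 0.2408 × 0.7555 = 0.1820 d⁻¹.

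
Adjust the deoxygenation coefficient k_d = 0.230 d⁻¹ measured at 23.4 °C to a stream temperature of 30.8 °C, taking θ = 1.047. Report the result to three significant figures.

k_d(T₂) = k_d(T₁) · θ^(T₂−T₁) = 0.230 × 1.047^(30.8−23.4)
= 0.230 × 1.047^7.40 = 0.230 × 1.405 = 0.3231 d⁻¹.

k_d ≈ 0.323 d⁻¹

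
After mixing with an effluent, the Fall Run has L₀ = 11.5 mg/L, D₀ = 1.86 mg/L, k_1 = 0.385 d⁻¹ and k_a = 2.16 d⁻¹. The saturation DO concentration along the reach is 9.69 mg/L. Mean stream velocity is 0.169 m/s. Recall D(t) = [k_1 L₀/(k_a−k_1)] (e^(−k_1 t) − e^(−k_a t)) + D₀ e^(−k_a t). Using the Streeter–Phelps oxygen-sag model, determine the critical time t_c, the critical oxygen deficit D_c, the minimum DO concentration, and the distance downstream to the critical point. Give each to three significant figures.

At the critical point dD/dt = 0, so k_1 L₀ e^(−k_1 t) = k_a D. Substituting D(t) from the Streeter–Phelps equation and solving for t gives
t_c = ln[(k_a/k_1)(1 − D₀(k_a−k_1)/(k_1 L₀))] / (k_a−k_1).
Here k_a−k_1 = 1.775 d⁻¹ and 1 − D₀(k_a−k_1)/(k_1 L₀) = 1 − 1.86×1.775/(0.385×11.5) = 0.2543, so
t_c = ln(5.610 × 0.2543) / 1.775 = 0.3555 / 1.775 = 0.2003 d.
D_c = (k_1/k_a) L₀ e^(−k_1 t_c) = (0.385/2.16) × 11.5 × e^(−0.385×0.2003) = 0.1782 × 11.5 × 0.9258 = 1.898 mg/L.
Minimum DO = C_s − D_c = 9.69 − 1.898 = 7.792 mg/L.
x_c = v t_c = 0.169 m/s × 0.2003 d × 86400 s/d = 2924 m ≈ 2.92 km.

t_c ≈ 0.200 d; D_c ≈ 1.90 mg/L; min DO ≈ 7.79 mg/L; x_c ≈ 2.92 km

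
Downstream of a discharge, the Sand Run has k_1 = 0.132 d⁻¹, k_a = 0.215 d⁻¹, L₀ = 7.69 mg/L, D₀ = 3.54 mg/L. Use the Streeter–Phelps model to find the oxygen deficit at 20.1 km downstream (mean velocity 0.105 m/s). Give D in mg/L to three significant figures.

D ≈ 3.73 mg/L

Travel time t = x/v = 20.1 km / (0.105 m/s) = 20100 m / 0.105 m/s = 191400 s = 2.216 d.
k_1 L₀/(k_a−k_1) = 0.132×7.69/(0.215−0.132) = 1.015/0.08300 = 12.23 mg/L.
e^(−k_1 t) = e^(−0.132×2.216) = 0.7464; e^(−k_a t) = e^(−0.215×2.216) = 0.6210.
D = 12.23 × (0.7464 − 0.6210) + 3.54 × 0.6210 = 1.533 + 2.198 = 3.732 mg/L.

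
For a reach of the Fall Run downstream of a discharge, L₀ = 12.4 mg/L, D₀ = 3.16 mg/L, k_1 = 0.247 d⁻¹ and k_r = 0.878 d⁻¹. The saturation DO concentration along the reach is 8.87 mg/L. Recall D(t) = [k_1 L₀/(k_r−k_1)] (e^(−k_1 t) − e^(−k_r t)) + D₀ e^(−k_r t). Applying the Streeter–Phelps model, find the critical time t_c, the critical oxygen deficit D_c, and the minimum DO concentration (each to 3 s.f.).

t_c = [1/(k_r−k_1)] ln[(k_r/k_1)(1 − D₀(k_r−k_1)/(k_1 L₀))]
= [1/(0.878−0.247)] ln[(0.878/0.247)(1 − 3.16×0.6310/(0.247×12.4))]
= (1/0.6310) ln[3.555 × 0.3490] = 1.585 × ln(1.240) = 1.585 × 0.2155 = 0.3415 d.
D_c = (k_1/k_r) L₀ e^(−k_1 t_c) = (0.247/0.878) × 12.4 × e^(−0.247×0.3415) = 0.2813 × 12.4 × 0.9191 = 3.206 mg/L.
Minimum DO = C_s − D_c = 8.87 − 3.206 = 5.664 mg/L.

t_c ≈ 0.342 d; D_c ≈ 3.21 mg/L; min DO ≈ 5.66 mg/L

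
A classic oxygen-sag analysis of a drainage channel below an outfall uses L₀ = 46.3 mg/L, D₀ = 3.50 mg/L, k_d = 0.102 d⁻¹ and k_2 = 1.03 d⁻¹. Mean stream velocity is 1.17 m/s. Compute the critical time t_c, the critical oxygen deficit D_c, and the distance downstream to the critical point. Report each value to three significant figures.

t_c ≈ 1.24 d; D_c ≈ 4.04 mg/L; x_c ≈ 125 km

With k_2/k_d = 10.10 and 1 − D₀(k_2−k_d)/(k_d L₀) = 0.3122,
t_c = ln(10.10 × 0.3122) / (1.03 − 0.102) = ln(3.153) / 0.9280 = 1.148/0.9280 = 1.237 d.
D_c = (k_d/k_2) L₀ e^(−k_d t_c) = (0.102/1.03) × 46.3 × e^(−0.102×1.237) = 0.09903 × 46.3 × 0.8814 = 4.041 mg/L.
x_c = v t_c = 1.17 m/s × 1.237 d × 86400 s/d = 125100 m ≈ 125 km.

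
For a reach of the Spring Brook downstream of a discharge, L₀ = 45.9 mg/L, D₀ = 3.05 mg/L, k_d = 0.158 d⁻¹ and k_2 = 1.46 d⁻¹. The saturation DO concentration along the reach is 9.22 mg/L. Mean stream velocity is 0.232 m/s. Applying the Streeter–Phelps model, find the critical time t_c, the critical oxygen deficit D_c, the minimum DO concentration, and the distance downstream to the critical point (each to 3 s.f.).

At the critical point dD/dt = 0, so k_d L₀ e^(−k_d t) = k_2 D. Substituting D(t) from the Streeter–Phelps equation and solving for t gives
t_c = ln[(k_2/k_d)(1 − D₀(k_2−k_d)/(k_d L₀))] / (k_2−k_d).
Here k_2−k_d = 1.302 d⁻¹ and 1 − D₀(k_2−k_d)/(k_d L₀) = 1 − 3.05×1.302/(0.158×45.9) = 0.4524, so
t_c = ln(9.241 × 0.4524) / 1.302 = 1.430 / 1.302 = 1.099 d.
L(t_c) = L₀ e^(−k_d t_c) = 45.9 × 0.8406 = 38.59 mg/L, and at the critical point k_2 D_c = k_d L, so D_c = (0.158/1.46) × 38.59 = 4.176 mg/L.
Minimum DO = C_s − D_c = 9.22 − 4.176 = 5.044 mg/L.
x_c = v t_c = 0.232 m/s × 1.099 d × 86400 s/d = 22020 m ≈ 22.0 km.

t_c ≈ 1.10 d; D_c ≈ 4.18 mg/L; min DO ≈ 5.04 mg/L; x_c ≈ 22.0 km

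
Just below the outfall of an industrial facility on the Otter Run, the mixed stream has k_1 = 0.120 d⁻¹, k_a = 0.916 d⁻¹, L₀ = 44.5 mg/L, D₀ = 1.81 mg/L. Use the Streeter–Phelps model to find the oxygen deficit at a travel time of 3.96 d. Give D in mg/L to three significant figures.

D ≈ 4.04 mg/L

k_1 L₀/(k_a−k_1) = 0.120×44.5/(0.916−0.120) = 5.340/0.7960 = 6.709 mg/L.
e^(−k_1 t) = e^(−0.120×3.960) = 0.6218; e^(−k_a t) = e^(−0.916×3.960) = 0.02659.
D = 6.709 × (0.6218 − 0.02659) + 1.81 × 0.02659 = 3.993 + 0.04812 = 4.041 mg/L.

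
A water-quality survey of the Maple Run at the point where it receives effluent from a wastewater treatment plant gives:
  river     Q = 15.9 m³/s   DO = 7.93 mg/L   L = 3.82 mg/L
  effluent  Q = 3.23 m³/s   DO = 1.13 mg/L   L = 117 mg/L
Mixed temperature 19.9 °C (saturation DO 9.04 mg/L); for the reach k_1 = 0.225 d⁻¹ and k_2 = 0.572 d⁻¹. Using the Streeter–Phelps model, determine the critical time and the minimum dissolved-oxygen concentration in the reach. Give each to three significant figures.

t_c ≈ 2.21 d; minimum DO ≈ 3.56 mg/L

Mixed DO = (15.9×7.93 + 3.23×1.13)/(15.9+3.23) = 129.7/19.13 = 6.782 mg/L.
Mixed L₀ = (15.9×3.82 + 3.23×117)/(19.13) = 438.6/19.13 = 22.93 mg/L.
Initial deficit D₀ = C_s − DO₀ = 9.04 − 6.782 = 2.258 mg/L.
t_c = (1/0.3470) ln[(0.572/0.225)(1 − 2.258×0.3470/(0.225×22.93))] = 2.882 × ln(2.156) = 2.214 d.
D_c = (0.225/0.572) × 22.93 × e^(−0.225×2.214) = 0.3934 × 22.93 × 0.6076 = 5.481 mg/L.
Minimum DO = 9.04 − 5.481 = 3.559 mg/L.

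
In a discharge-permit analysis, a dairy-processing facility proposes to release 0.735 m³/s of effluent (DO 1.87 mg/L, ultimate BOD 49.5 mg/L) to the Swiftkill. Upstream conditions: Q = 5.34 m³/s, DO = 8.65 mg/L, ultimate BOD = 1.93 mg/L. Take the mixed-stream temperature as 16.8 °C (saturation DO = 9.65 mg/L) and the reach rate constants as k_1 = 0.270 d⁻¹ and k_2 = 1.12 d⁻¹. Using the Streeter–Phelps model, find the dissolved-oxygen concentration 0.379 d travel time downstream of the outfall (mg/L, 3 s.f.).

Mixed DO = (5.34×8.65 + 0.735×1.87)/(5.34+0.735) = 47.57/6.075 = 7.830 mg/L.
Mixed L₀ = (5.34×1.93 + 0.735×49.5)/(6.075) = 46.69/6.075 = 7.685 mg/L.
Initial deficit D₀ = C_s − DO₀ = 9.65 − 7.830 = 1.820 mg/L.
D(0.379) = [0.270×7.685/(1.12−0.270)](e^(−0.270×0.379) − e^(−1.12×0.379)) + 1.820 e^(−1.12×0.379)
= 2.441 × (0.9027 − 0.6541) + 1.820 × 0.6541 = 1.798 mg/L.
DO = 9.65 − 1.798 = 7.852 mg/L.

DO ≈ 7.85 mg/L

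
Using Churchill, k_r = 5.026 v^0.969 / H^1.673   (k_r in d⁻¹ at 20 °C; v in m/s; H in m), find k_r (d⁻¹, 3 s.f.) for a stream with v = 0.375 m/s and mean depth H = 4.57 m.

k_r ≈ 0.153 d⁻¹

k_r = 5.026 × 0.375^0.969 / 4.57^1.673 = 5.026 × 0.3866 / 12.71 = 0.1529 d⁻¹.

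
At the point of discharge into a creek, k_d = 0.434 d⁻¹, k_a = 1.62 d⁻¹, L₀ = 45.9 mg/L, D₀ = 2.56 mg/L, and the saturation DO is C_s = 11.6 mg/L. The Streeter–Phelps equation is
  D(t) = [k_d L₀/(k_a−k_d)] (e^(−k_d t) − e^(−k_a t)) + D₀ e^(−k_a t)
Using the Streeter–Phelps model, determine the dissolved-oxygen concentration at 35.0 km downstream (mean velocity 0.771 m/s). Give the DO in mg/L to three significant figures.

Travel time t = x/v = 35.0 km / (0.771 m/s) = 35000 m / 0.771 m/s = 45400 s = 0.5254 d.
k_d L₀/(k_a−k_d) = 0.434×45.9/(1.62−0.434) = 19.92/1.186 = 16.80 mg/L.
e^(−k_d t) = e^(−0.434×0.5254) = 0.7961; e^(−k_a t) = e^(−1.62×0.5254) = 0.4269.
D = 16.80 × (0.7961 − 0.4269) + 2.56 × 0.4269 = 6.201 + 1.093 = 7.294 mg/L.
DO = C_s − D = 11.6 − 7.294 = 4.306 mg/L.

DO ≈ 4.31 mg/L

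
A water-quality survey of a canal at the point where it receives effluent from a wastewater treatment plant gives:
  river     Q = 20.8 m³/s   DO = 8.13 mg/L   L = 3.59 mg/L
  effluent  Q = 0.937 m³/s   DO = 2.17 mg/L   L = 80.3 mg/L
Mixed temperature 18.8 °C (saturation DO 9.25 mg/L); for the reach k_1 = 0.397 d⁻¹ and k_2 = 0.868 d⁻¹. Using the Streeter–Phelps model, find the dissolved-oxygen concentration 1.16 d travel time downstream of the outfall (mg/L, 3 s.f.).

DO ≈ 7.20 mg/L

Mixed DO = (20.8×8.13 + 0.937×2.17)/(20.8+0.937) = 171.1/21.74 = 7.873 mg/L.
Mixed L₀ = (20.8×3.59 + 0.937×80.3)/(21.74) = 149.9/21.74 = 6.897 mg/L.
Initial deficit D₀ = C_s − DO₀ = 9.25 − 7.873 = 1.377 mg/L.
D(1.16) = [0.397×6.897/(0.868−0.397)](e^(−0.397×1.16) − e^(−0.868×1.16)) + 1.377 e^(−0.868×1.16)
= 5.813 × (0.6310 − 0.3654) + 1.377 × 0.3654 = 2.047 mg/L.
DO = 9.25 − 2.047 = 7.203 mg/L.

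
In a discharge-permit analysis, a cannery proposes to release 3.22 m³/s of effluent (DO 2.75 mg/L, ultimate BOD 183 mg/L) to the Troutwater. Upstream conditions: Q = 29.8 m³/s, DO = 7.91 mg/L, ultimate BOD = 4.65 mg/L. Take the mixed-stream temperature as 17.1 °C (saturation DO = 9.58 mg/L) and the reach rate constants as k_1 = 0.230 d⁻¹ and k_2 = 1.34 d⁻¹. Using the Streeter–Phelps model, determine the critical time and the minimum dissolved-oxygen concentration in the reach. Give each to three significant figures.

Mixed DO = (29.8×7.91 + 3.22×2.75)/(29.8+3.22) = 244.6/33.02 = 7.407 mg/L.
Mixed L₀ = (29.8×4.65 + 3.22×183)/(33.02) = 727.8/33.02 = 22.04 mg/L.
Initial deficit D₀ = C_s − DO₀ = 9.58 − 7.407 = 2.173 mg/L.
t_c = (1/1.110) ln[(1.34/0.230)(1 − 2.173×1.110/(0.230×22.04))] = 0.9009 × ln(3.054) = 1.006 d.
D_c = (0.230/1.34) × 22.04 × e^(−0.230×1.006) = 0.1716 × 22.04 × 0.7935 = 3.002 mg/L.
Minimum DO = 9.58 − 3.002 = 6.578 mg/L.

t_c ≈ 1.01 d; minimum DO ≈ 6.58 mg/L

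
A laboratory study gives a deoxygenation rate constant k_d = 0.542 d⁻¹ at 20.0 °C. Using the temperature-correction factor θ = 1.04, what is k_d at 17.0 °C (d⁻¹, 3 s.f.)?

k_d ≈ 0.482 d⁻¹

k_d(T₂) = k_d(T₁) · θ^(T₂−T₁) = 0.542 × 1.04^(17.0−20.0)
= 0.542 × 1.04^-3.00 = 0.542 × 0.8890 = 0.4818 d⁻¹.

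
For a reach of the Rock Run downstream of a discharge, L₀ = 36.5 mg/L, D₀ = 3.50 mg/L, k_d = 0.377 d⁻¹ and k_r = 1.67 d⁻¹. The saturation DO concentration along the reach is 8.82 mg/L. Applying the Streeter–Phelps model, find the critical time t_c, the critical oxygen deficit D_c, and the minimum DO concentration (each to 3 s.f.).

At the critical point dD/dt = 0, so k_d L₀ e^(−k_d t) = k_r D. Substituting D(t) from the Streeter–Phelps equation and solving for t gives
t_c = ln[(k_r/k_d)(1 − D₀(k_r−k_d)/(k_d L₀))] / (k_r−k_d).
Here k_r−k_d = 1.293 d⁻¹ and 1 − D₀(k_r−k_d)/(k_d L₀) = 1 − 3.50×1.293/(0.377×36.5) = 0.6711, so
t_c = ln(4.430 × 0.6711) / 1.293 = 1.090 / 1.293 = 0.8426 d.
L(t_c) = L₀ e^(−k_d t_c) = 36.5 × 0.7278 = 26.57 mg/L, and at the critical point k_r D_c = k_d L, so D_c = (0.377/1.67) × 26.57 = 5.997 mg/L.
Minimum DO = C_s − D_c = 8.82 − 5.997 = 2.823 mg/L.

t_c ≈ 0.843 d; D_c ≈ 6.00 mg/L; min DO ≈ 2.82 mg/L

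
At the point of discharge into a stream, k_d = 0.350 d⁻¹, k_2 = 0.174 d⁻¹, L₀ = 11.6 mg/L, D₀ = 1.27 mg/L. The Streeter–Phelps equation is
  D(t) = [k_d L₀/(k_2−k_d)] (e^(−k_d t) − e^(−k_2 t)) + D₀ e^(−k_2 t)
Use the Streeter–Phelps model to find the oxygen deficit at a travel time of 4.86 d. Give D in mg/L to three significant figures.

D ≈ 6.24 mg/L

k_d L₀/(k_2−k_d) = 0.350×11.6/(0.174−0.350) = 4.060/-0.1760 = -23.07 mg/L.
e^(−k_d t) = e^(−0.350×4.860) = 0.1825; e^(−k_2 t) = e^(−0.174×4.860) = 0.4293.
D = -23.07 × (0.1825 − 0.4293) + 1.27 × 0.4293 = 5.693 + 0.5452 = 6.238 mg/L.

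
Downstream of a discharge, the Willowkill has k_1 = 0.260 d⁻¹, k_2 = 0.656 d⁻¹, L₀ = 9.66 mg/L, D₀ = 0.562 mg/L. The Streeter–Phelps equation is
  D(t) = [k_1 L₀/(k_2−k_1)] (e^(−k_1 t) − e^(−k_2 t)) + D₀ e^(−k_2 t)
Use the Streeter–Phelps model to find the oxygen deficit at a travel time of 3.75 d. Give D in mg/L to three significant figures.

D ≈ 1.90 mg/L

k_1 L₀/(k_2−k_1) = 0.260×9.66/(0.656−0.260) = 2.512/0.3960 = 6.342 mg/L.
e^(−k_1 t) = e^(−0.260×3.750) = 0.3772; e^(−k_2 t) = e^(−0.656×3.750) = 0.08543.
D = 6.342 × (0.3772 − 0.08543) + 0.562 × 0.08543 = 1.850 + 0.04801 = 1.898 mg/L.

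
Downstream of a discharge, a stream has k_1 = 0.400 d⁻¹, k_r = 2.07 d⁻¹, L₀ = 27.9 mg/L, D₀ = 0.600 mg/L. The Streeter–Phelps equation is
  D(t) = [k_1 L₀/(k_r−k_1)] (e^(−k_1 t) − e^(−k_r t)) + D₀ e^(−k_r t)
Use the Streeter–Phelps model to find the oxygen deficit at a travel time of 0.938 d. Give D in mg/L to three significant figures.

D ≈ 3.72 mg/L

k_1 L₀/(k_r−k_1) = 0.400×27.9/(2.07−0.400) = 11.16/1.670 = 6.683 mg/L.
e^(−k_1 t) = e^(−0.400×0.9380) = 0.6872; e^(−k_r t) = e^(−2.07×0.9380) = 0.1435.
D = 6.683 × (0.6872 − 0.1435) + 0.600 × 0.1435 = 3.633 + 0.08608 = 3.719 mg/L.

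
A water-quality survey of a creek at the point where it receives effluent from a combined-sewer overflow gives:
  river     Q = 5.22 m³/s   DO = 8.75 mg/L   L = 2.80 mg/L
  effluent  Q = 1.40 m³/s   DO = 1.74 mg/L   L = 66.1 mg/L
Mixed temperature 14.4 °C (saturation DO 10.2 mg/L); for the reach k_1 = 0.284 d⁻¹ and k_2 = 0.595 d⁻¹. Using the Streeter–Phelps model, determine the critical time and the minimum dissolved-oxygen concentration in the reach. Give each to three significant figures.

Mixed DO = (5.22×8.75 + 1.40×1.74)/(5.22+1.40) = 48.11/6.620 = 7.268 mg/L.
Mixed L₀ = (5.22×2.80 + 1.40×66.1)/(6.620) = 107.2/6.620 = 16.19 mg/L.
Initial deficit D₀ = C_s − DO₀ = 10.2 − 7.268 = 2.932 mg/L.
t_c = (1/0.3110) ln[(0.595/0.284)(1 − 2.932×0.3110/(0.284×16.19))] = 3.215 × ln(1.679) = 1.667 d.
D_c = (0.284/0.595) × 16.19 × e^(−0.284×1.667) = 0.4773 × 16.19 × 0.6229 = 4.812 mg/L.
Minimum DO = 10.2 − 4.812 = 5.388 mg/L.

t_c ≈ 1.67 d; minimum DO ≈ 5.39 mg/L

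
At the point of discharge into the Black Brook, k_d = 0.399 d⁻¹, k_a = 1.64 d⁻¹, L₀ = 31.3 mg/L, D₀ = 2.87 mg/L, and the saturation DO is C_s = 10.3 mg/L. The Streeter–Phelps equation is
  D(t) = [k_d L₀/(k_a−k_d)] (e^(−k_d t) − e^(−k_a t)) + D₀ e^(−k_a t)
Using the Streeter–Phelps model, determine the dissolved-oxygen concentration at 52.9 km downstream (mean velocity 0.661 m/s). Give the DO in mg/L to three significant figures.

Travel time t = x/v = 52.9 km / (0.661 m/s) = 52900 m / 0.661 m/s = 80030 s = 0.9263 d.
k_d L₀/(k_a−k_d) = 0.399×31.3/(1.64−0.399) = 12.49/1.241 = 10.06 mg/L.
e^(−k_d t) = e^(−0.399×0.9263) = 0.6910; e^(−k_a t) = e^(−1.64×0.9263) = 0.2189.
D = 10.06 × (0.6910 − 0.2189) + 2.87 × 0.2189 = 4.751 + 0.6283 = 5.379 mg/L.
DO = C_s − D = 10.3 − 5.379 = 4.921 mg/L.

DO ≈ 4.92 mg/L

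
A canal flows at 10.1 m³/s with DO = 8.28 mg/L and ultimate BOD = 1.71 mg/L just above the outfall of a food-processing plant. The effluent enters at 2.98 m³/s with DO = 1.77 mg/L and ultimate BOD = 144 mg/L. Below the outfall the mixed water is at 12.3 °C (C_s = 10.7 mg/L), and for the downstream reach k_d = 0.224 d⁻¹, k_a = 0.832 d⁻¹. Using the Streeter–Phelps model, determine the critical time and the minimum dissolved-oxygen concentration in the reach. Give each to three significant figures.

Mixed DO = (10.1×8.28 + 2.98×1.77)/(10.1+2.98) = 88.90/13.08 = 6.797 mg/L.
Mixed L₀ = (10.1×1.71 + 2.98×144)/(13.08) = 446.4/13.08 = 34.13 mg/L.
Initial deficit D₀ = C_s − DO₀ = 10.7 − 6.797 = 3.903 mg/L.
t_c = (1/0.6080) ln[(0.832/0.224)(1 − 3.903×0.6080/(0.224×34.13))] = 1.645 × ln(2.561) = 1.547 d.
D_c = (0.224/0.832) × 34.13 × e^(−0.224×1.547) = 0.2692 × 34.13 × 0.7072 = 6.498 mg/L.
Minimum DO = 10.7 − 6.498 = 4.202 mg/L.

t_c ≈ 1.55 d; minimum DO ≈ 4.20 mg/L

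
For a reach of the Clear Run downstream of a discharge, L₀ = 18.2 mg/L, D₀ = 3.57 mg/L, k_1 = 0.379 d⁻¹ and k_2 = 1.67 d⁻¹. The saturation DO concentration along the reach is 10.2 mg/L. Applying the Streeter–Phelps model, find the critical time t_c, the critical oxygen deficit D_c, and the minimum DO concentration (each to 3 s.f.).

With k_2/k_1 = 4.406 and 1 − D₀(k_2−k_1)/(k_1 L₀) = 0.3318,
t_c = ln(4.406 × 0.3318) / (1.67 − 0.379) = ln(1.462) / 1.291 = 0.3799/1.291 = 0.2943 d.
L(t_c) = L₀ e^(−k_1 t_c) = 18.2 × 0.8945 = 16.28 mg/L, and at the critical point k_2 D_c = k_1 L, so D_c = (0.379/1.67) × 16.28 = 3.694 mg/L.
Minimum DO = C_s − D_c = 10.2 − 3.694 = 6.506 mg/L.

t_c ≈ 0.294 d; D_c ≈ 3.69 mg/L; min DO ≈ 6.51 mg/L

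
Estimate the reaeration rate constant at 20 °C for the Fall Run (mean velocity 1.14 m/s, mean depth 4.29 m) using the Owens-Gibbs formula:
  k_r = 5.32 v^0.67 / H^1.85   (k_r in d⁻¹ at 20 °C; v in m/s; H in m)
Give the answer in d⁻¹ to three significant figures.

k_r ≈ 0.393 d⁻¹

k_r = 5.32 × 1.14^0.67 / 4.29^1.85 = 5.32 × 1.092 / 14.79 = 0.3926 d⁻¹.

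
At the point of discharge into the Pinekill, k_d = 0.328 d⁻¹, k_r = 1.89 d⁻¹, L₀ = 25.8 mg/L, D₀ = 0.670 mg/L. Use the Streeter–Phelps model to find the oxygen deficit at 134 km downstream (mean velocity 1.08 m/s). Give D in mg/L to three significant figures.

Travel time t = x/v = 134 km / (1.08 m/s) = 134000 m / 1.08 m/s = 124100 s = 1.436 d.
k_d L₀/(k_r−k_d) = 0.328×25.8/(1.89−0.328) = 8.462/1.562 = 5.418 mg/L.
e^(−k_d t) = e^(−0.328×1.436) = 0.6244; e^(−k_r t) = e^(−1.89×1.436) = 0.06626.
D = 5.418 × (0.6244 − 0.06626) + 0.670 × 0.06626 = 3.024 + 0.04440 = 3.068 mg/L.

D ≈ 3.07 mg/L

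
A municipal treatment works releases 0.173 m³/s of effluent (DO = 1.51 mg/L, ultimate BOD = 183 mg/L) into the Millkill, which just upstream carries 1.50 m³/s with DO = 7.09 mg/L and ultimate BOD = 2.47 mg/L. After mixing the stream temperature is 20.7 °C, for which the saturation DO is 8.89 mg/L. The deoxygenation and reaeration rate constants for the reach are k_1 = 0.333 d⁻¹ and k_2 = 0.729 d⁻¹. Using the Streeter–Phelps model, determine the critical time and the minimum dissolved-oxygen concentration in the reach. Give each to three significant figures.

Mixed DO = (1.50×7.09 + 0.173×1.51)/(1.50+0.173) = 10.90/1.673 = 6.513 mg/L.
Mixed L₀ = (1.50×2.47 + 0.173×183)/(1.673) = 35.36/1.673 = 21.14 mg/L.
Initial deficit D₀ = C_s − DO₀ = 8.89 − 6.513 = 2.377 mg/L.
t_c = (1/0.3960) ln[(0.729/0.333)(1 − 2.377×0.3960/(0.333×21.14))] = 2.525 × ln(1.896) = 1.616 d.
D_c = (0.333/0.729) × 21.14 × e^(−0.333×1.616) = 0.4568 × 21.14 × 0.5838 = 5.637 mg/L.
Minimum DO = 8.89 − 5.637 = 3.253 mg/L.

t_c ≈ 1.62 d; minimum DO ≈ 3.25 mg/L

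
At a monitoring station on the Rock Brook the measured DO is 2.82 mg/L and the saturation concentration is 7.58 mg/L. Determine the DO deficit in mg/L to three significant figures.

D ≈ 4.76 mg/L

D = C_s − C = 7.58 − 2.82 = 4.76 mg/L.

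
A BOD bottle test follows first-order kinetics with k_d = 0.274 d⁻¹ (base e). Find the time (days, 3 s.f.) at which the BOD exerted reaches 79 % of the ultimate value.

t ≈ 5.70 d

y/L₀ = 1 − e^(−k_d t) = 0.79 ⇒ e^(−k_d t) = 0.210
t = −ln(0.210) / 0.274 = 1.561 / 0.274 = 5.696 d.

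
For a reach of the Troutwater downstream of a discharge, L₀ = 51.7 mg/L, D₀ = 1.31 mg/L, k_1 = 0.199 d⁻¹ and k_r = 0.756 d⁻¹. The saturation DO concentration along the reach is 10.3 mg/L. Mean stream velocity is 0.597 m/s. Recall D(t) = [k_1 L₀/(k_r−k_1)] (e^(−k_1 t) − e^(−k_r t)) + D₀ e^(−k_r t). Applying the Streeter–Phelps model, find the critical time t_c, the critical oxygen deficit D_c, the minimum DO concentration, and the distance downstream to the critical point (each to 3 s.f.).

t_c = [1/(k_r−k_1)] ln[(k_r/k_1)(1 − D₀(k_r−k_1)/(k_1 L₀))]
= [1/(0.756−0.199)] ln[(0.756/0.199)(1 − 1.31×0.5570/(0.199×51.7))]
= (1/0.5570) ln[3.799 × 0.9291] = 1.795 × ln(3.530) = 1.795 × 1.261 = 2.264 d.
L(t_c) = L₀ e^(−k_1 t_c) = 51.7 × 0.6373 = 32.95 mg/L, and at the critical point k_r D_c = k_1 L, so D_c = (0.199/0.756) × 32.95 = 8.672 mg/L.
Minimum DO = C_s − D_c = 10.3 − 8.672 = 1.628 mg/L.
x_c = v t_c = 0.597 m/s × 2.264 d × 86400 s/d = 116800 m ≈ 117 km.

t_c ≈ 2.26 d; D_c ≈ 8.67 mg/L; min DO ≈ 1.63 mg/L; x_c ≈ 117 km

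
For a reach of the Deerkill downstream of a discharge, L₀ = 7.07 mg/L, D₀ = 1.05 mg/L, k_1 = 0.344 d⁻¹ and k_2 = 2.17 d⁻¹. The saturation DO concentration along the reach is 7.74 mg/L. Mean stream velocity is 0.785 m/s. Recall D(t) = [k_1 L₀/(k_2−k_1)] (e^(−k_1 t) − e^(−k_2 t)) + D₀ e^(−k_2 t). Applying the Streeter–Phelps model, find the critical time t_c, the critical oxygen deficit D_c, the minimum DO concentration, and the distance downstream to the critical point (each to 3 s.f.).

t_c ≈ 0.158 d; D_c ≈ 1.06 mg/L; min DO ≈ 6.68 mg/L; x_c ≈ 10.7 km

t_c = [1/(k_2−k_1)] ln[(k_2/k_1)(1 − D₀(k_2−k_1)/(k_1 L₀))]
= [1/(2.17−0.344)] ln[(2.17/0.344)(1 − 1.05×1.826/(0.344×7.07))]
= (1/1.826) ln[6.308 × 0.2117] = 0.5476 × ln(1.335) = 0.5476 × 0.2891 = 0.1583 d.
L(t_c) = L₀ e^(−k_1 t_c) = 7.07 × 0.9470 = 6.695 mg/L, and at the critical point k_2 D_c = k_1 L, so D_c = (0.344/2.17) × 6.695 = 1.061 mg/L.
Minimum DO = C_s − D_c = 7.74 − 1.061 = 6.679 mg/L.
x_c = v t_c = 0.785 m/s × 0.1583 d × 86400 s/d = 10740 m ≈ 10.7 km.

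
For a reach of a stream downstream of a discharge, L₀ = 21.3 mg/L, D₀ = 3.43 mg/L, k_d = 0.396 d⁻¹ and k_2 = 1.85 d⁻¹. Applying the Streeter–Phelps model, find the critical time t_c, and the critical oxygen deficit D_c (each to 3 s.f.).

t_c = [1/(k_2−k_d)] ln[(k_2/k_d)(1 − D₀(k_2−k_d)/(k_d L₀))]
= [1/(1.85−0.396)] ln[(1.85/0.396)(1 − 3.43×1.454/(0.396×21.3))]
= (1/1.454) ln[4.672 × 0.4087] = 0.6878 × ln(1.909) = 0.6878 × 0.6468 = 0.4449 d.
D_c = (k_d/k_2) L₀ e^(−k_d t_c) = (0.396/1.85) × 21.3 × e^(−0.396×0.4449) = 0.2141 × 21.3 × 0.8385 = 3.823 mg/L.

t_c ≈ 0.445 d; D_c ≈ 3.82 mg/L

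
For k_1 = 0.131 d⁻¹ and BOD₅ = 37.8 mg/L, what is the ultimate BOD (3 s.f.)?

L₀ ≈ 78.7 mg/L

BOD₅ = L₀(1 − e^(−5k_1)) ⇒ L₀ = BOD₅ / (1 − e^(−5×0.131))
= 37.8 / (1 − 0.5194) = 37.8 / 0.4806 = 78.66 mg/L.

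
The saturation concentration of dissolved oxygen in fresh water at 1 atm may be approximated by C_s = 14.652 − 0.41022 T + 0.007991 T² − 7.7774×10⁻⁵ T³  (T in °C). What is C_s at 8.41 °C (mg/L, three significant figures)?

C_s = 14.652 − 0.41022×8.41 + 0.007991×8.41² − 7.7774×10⁻⁵×8.41³ = 11.72 mg/L.

C_s ≈ 11.7 mg/L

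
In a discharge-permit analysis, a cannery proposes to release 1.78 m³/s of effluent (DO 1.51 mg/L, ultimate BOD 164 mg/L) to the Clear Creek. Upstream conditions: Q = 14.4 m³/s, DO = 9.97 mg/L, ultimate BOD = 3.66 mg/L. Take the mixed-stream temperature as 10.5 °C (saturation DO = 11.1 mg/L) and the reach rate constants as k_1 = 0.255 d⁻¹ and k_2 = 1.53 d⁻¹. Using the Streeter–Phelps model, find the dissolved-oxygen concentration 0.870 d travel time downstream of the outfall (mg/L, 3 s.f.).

Mixed DO = (14.4×9.97 + 1.78×1.51)/(14.4+1.78) = 146.3/16.18 = 9.039 mg/L.
Mixed L₀ = (14.4×3.66 + 1.78×164)/(16.18) = 344.6/16.18 = 21.30 mg/L.
Initial deficit D₀ = C_s − DO₀ = 11.1 − 9.039 = 2.061 mg/L.
D(0.870) = [0.255×21.30/(1.53−0.255)](e^(−0.255×0.870) − e^(−1.53×0.870)) + 2.061 e^(−1.53×0.870)
= 4.260 × (0.8010 − 0.2642) + 2.061 × 0.2642 = 2.831 mg/L.
DO = 11.1 − 2.831 = 8.269 mg/L.

DO ≈ 8.27 mg/L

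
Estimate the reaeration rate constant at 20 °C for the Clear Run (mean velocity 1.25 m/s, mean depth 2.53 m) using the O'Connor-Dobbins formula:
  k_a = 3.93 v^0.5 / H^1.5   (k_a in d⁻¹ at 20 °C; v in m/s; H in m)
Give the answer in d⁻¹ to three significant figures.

k_a ≈ 1.09 d⁻¹

k_a = 3.93 × 1.25^0.5 / 2.53^1.5 = 3.93 × 1.118 / 4.024 = 1.092 d⁻¹.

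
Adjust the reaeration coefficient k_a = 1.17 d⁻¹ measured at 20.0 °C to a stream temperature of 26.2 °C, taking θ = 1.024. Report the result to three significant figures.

k_a(T₂) = k_a(T₁) · θ^(T₂−T₁) = 1.17 × 1.024^(26.2−20.0)
= 1.17 × 1.024^6.20 = 1.17 × 1.158 = 1.355 d⁻¹.

k_a ≈ 1.36 d⁻¹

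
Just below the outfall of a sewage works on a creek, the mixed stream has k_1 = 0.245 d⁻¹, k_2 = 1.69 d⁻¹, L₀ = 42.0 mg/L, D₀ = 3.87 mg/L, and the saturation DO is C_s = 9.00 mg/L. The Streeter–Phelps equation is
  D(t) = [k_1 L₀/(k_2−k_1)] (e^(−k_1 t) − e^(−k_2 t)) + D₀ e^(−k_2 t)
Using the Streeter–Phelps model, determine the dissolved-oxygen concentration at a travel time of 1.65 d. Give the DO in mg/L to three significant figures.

k_1 L₀/(k_2−k_1) = 0.245×42.0/(1.69−0.245) = 10.29/1.445 = 7.121 mg/L.
e^(−k_1 t) = e^(−0.245×1.650) = 0.6675; e^(−k_2 t) = e^(−1.69×1.650) = 0.06151.
D = 7.121 × (0.6675 − 0.06151) + 3.87 × 0.06151 = 4.315 + 0.2381 = 4.553 mg/L.
DO = C_s − D = 9.00 − 4.553 = 4.447 mg/L.

DO ≈ 4.45 mg/L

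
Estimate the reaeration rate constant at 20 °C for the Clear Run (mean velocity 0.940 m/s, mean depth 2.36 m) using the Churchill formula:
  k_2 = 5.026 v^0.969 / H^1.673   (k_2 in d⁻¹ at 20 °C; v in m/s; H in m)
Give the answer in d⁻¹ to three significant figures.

k_2 = 5.026 × 0.940^0.969 / 2.36^1.673 = 5.026 × 0.9418 / 4.206 = 1.125 d⁻¹.

k_2 ≈ 1.13 d⁻¹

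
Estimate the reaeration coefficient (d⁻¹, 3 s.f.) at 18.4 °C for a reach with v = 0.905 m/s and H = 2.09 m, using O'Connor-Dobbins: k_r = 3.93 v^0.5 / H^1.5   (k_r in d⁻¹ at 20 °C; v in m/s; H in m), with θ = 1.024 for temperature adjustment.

k_r(20) = 3.93 × 0.905^0.5 / 2.09^1.5 = 3.93 × 0.9513 / 3.021 = 1.237 d⁻¹.
k_r(18.4) = 1.237 × 1.024^(18.4−20) = 1.237 × 0.9628 = 1.191 d⁻¹.

k_r ≈ 1.19 d⁻¹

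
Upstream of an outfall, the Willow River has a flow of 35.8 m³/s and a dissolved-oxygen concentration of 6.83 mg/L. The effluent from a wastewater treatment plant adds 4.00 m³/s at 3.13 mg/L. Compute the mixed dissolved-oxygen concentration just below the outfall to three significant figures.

Flow-weighted mixing: C = (Q_r C_r + Q_w C_w)/(Q_r + Q_w)
= (35.8×6.83 + 4.00×3.13)/(35.8 + 4.00) = 257.0/39.80 = 6.458 mg/L.

6.46 mg/L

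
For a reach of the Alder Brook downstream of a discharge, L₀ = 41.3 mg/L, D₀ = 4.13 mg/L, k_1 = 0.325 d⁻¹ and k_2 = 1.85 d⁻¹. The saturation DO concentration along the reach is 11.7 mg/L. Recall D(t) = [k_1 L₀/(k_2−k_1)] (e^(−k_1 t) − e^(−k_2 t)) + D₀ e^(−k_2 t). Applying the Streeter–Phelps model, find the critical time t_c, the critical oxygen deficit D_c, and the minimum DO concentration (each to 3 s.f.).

t_c = [1/(k_2−k_1)] ln[(k_2/k_1)(1 − D₀(k_2−k_1)/(k_1 L₀))]
= [1/(1.85−0.325)] ln[(1.85/0.325)(1 − 4.13×1.525/(0.325×41.3))]
= (1/1.525) ln[5.692 × 0.5308] = 0.6557 × ln(3.021) = 0.6557 × 1.106 = 0.7250 d.
L(t_c) = L₀ e^(−k_1 t_c) = 41.3 × 0.7901 = 32.63 mg/L, and at the critical point k_2 D_c = k_1 L, so D_c = (0.325/1.85) × 32.63 = 5.732 mg/L.
Minimum DO = C_s − D_c = 11.7 − 5.732 = 5.968 mg/L.

t_c ≈ 0.725 d; D_c ≈ 5.73 mg/L; min DO ≈ 5.97 mg/L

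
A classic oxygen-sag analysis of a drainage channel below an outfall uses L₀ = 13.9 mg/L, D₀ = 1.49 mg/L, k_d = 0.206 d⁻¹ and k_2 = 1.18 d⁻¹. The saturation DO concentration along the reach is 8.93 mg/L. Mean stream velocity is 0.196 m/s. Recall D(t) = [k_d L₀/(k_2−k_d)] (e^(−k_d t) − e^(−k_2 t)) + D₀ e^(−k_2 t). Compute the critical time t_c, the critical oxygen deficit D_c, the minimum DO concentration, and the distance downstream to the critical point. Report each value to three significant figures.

t_c ≈ 1.07 d; D_c ≈ 1.95 mg/L; min DO ≈ 6.98 mg/L; x_c ≈ 18.1 km

At the critical point dD/dt = 0, so k_d L₀ e^(−k_d t) = k_2 D. Substituting D(t) from the Streeter–Phelps equation and solving for t gives
t_c = ln[(k_2/k_d)(1 − D₀(k_2−k_d)/(k_d L₀))] / (k_2−k_d).
Here k_2−k_d = 0.9740 d⁻¹ and 1 − D₀(k_2−k_d)/(k_d L₀) = 1 − 1.49×0.9740/(0.206×13.9) = 0.4932, so
t_c = ln(5.728 × 0.4932) / 0.9740 = 1.038 / 0.9740 = 1.066 d.
L(t_c) = L₀ e^(−k_d t_c) = 13.9 × 0.8028 = 11.16 mg/L, and at the critical point k_2 D_c = k_d L, so D_c = (0.206/1.18) × 11.16 = 1.948 mg/L.
Minimum DO = C_s − D_c = 8.93 − 1.948 = 6.982 mg/L.
x_c = v t_c = 0.196 m/s × 1.066 d × 86400 s/d = 18060 m ≈ 18.1 km.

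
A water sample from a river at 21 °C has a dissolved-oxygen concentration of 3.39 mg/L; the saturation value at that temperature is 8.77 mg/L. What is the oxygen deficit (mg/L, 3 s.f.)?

D = C_s − C = 8.77 − 3.39 = 5.38 mg/L.

D ≈ 5.38 mg/L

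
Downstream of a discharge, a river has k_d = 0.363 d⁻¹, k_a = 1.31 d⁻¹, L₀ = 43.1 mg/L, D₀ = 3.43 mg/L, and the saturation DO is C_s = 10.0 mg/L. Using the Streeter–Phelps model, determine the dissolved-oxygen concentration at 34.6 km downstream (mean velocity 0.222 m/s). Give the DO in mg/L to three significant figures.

DO ≈ 2.65 mg/L

Travel time t = x/v = 34.6 km / (0.222 m/s) = 34600 m / 0.222 m/s = 155900 s = 1.804 d.
k_d L₀/(k_a−k_d) = 0.363×43.1/(1.31−0.363) = 15.65/0.9470 = 16.52 mg/L.
e^(−k_d t) = e^(−0.363×1.804) = 0.5195; e^(−k_a t) = e^(−1.31×1.804) = 0.09413.
D = 16.52 × (0.5195 − 0.09413) + 3.43 × 0.09413 = 7.028 + 0.3229 = 7.351 mg/L.
DO = C_s − D = 10.0 − 7.351 = 2.649 mg/L.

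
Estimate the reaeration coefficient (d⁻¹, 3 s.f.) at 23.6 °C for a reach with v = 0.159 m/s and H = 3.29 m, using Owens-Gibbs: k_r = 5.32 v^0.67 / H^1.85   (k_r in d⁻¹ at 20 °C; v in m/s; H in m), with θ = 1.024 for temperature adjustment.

k_r(20) = 5.32 × 0.159^0.67 / 3.29^1.85 = 5.32 × 0.2917 / 9.053 = 0.1714 d⁻¹.
k_r(23.6) = 0.1714 × 1.024^(23.6−20) = 0.1714 × 1.089 = 0.1867 d⁻¹.

k_r ≈ 0.187 d⁻¹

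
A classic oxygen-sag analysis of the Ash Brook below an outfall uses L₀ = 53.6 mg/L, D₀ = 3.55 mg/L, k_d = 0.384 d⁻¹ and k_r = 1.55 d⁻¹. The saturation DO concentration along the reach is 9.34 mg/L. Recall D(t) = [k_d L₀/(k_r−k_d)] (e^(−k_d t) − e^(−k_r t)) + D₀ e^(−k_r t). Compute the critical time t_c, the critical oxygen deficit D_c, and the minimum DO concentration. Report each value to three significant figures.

At the critical point dD/dt = 0, so k_d L₀ e^(−k_d t) = k_r D. Substituting D(t) from the Streeter–Phelps equation and solving for t gives
t_c = ln[(k_r/k_d)(1 − D₀(k_r−k_d)/(k_d L₀))] / (k_r−k_d).
Here k_r−k_d = 1.166 d⁻¹ and 1 − D₀(k_r−k_d)/(k_d L₀) = 1 − 3.55×1.166/(0.384×53.6) = 0.7989, so
t_c = ln(4.036 × 0.7989) / 1.166 = 1.171 / 1.166 = 1.004 d.
D_c = (k_d/k_r) L₀ e^(−k_d t_c) = (0.384/1.55) × 53.6 × e^(−0.384×1.004) = 0.2477 × 53.6 × 0.6800 = 9.030 mg/L.
Minimum DO = C_s − D_c = 9.34 − 9.030 = 0.3097 mg/L.

t_c ≈ 1.00 d; D_c ≈ 9.03 mg/L; min DO ≈ 0.310 mg/L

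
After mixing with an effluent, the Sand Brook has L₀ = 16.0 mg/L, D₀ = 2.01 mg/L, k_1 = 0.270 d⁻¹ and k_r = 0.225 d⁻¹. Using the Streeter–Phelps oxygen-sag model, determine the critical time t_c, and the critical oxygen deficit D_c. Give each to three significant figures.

With k_r/k_1 = 0.8333 and 1 − D₀(k_r−k_1)/(k_1 L₀) = 1.021,
t_c = ln(0.8333 × 1.021) / (0.225 − 0.270) = ln(0.8508) / -0.04500 = -0.1616/-0.04500 = 3.591 d.
D_c = (k_1/k_r) L₀ e^(−k_1 t_c) = (0.270/0.225) × 16.0 × e^(−0.270×3.591) = 1.200 × 16.0 × 0.3792 = 7.281 mg/L.

t_c ≈ 3.59 d; D_c ≈ 7.28 mg/L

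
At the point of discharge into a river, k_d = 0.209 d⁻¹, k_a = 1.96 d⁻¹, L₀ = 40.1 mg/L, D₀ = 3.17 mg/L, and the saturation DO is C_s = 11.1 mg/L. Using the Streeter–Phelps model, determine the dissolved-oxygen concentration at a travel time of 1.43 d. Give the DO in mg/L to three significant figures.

DO ≈ 7.65 mg/L

k_d L₀/(k_a−k_d) = 0.209×40.1/(1.96−0.209) = 8.381/1.751 = 4.786 mg/L.
e^(−k_d t) = e^(−0.209×1.430) = 0.7417; e^(−k_a t) = e^(−1.96×1.430) = 0.06064.
D = 4.786 × (0.7417 − 0.06064) + 3.17 × 0.06064 = 3.260 + 0.1922 = 3.452 mg/L.
DO = C_s − D = 11.1 − 3.452 = 7.648 mg/L.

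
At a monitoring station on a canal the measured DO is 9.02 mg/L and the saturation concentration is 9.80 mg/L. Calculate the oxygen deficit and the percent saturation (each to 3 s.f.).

D ≈ 0.780 mg/L; 92.0 % saturation

D = C_s − C = 9.80 − 9.02 = 0.780 mg/L.
% saturation = 9.02/9.80 × 100 = 92.0 %.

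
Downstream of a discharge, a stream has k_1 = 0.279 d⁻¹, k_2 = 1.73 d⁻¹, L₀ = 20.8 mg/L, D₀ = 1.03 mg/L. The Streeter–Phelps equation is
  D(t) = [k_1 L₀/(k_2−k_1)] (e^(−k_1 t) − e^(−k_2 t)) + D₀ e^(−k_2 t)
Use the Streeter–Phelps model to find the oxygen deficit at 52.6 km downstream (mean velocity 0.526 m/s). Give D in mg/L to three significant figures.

Travel time t = x/v = 52.6 km / (0.526 m/s) = 52600 m / 0.526 m/s = 100000 s = 1.157 d.
k_1 L₀/(k_2−k_1) = 0.279×20.8/(1.73−0.279) = 5.803/1.451 = 3.999 mg/L.
e^(−k_1 t) = e^(−0.279×1.157) = 0.7240; e^(−k_2 t) = e^(−1.73×1.157) = 0.1350.
D = 3.999 × (0.7240 − 0.1350) + 1.03 × 0.1350 = 2.356 + 0.1391 = 2.495 mg/L.

D ≈ 2.49 mg/L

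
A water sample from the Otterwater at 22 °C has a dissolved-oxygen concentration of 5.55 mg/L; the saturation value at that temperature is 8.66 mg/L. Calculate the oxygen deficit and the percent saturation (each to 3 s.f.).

D ≈ 3.11 mg/L; 64.1 % saturation

D = C_s − C = 8.66 − 5.55 = 3.11 mg/L.
% saturation = 5.55/8.66 × 100 = 64.1 %.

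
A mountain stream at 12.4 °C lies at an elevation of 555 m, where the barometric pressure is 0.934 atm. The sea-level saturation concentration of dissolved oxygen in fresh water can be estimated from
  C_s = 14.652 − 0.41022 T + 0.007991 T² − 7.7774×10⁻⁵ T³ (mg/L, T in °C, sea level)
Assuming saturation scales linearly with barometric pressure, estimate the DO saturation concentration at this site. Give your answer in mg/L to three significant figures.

C_s ≈ 9.94 mg/L

At sea level: C_s = 14.652 − 0.41022×12.4 + 0.007991×12.4² − 7.7774×10⁻⁵×12.4³ = 10.65 mg/L.
Pressure correction: C_s' = 10.65 × 0.934 = 9.943 mg/L.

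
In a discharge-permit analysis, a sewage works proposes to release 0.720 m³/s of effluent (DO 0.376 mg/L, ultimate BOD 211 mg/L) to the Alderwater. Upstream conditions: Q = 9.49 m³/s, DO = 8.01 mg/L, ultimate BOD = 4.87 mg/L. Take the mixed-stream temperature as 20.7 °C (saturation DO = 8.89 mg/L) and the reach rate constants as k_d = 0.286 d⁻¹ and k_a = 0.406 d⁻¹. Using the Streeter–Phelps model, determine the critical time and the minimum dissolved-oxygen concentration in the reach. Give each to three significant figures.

t_c ≈ 2.66 d; minimum DO ≈ 2.50 mg/L

Mixed DO = (9.49×8.01 + 0.720×0.376)/(9.49+0.720) = 76.29/10.21 = 7.472 mg/L.
Mixed L₀ = (9.49×4.87 + 0.720×211)/(10.21) = 198.1/10.21 = 19.41 mg/L.
Initial deficit D₀ = C_s − DO₀ = 8.89 − 7.472 = 1.418 mg/L.
t_c = (1/0.1200) ln[(0.406/0.286)(1 − 1.418×0.1200/(0.286×19.41))] = 8.333 × ln(1.376) = 2.660 d.
D_c = (0.286/0.406) × 19.41 × e^(−0.286×2.660) = 0.7044 × 19.41 × 0.4673 = 6.388 mg/L.
Minimum DO = 8.89 − 6.388 = 2.502 mg/L.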